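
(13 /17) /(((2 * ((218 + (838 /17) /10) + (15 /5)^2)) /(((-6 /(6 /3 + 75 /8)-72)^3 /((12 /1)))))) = -29947500000 /571380719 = -52.41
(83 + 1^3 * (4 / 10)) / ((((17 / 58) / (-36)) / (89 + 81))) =-1741392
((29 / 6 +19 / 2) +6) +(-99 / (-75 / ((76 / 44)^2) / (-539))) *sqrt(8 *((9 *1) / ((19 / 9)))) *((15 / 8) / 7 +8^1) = 61 / 3 - 1662633 *sqrt(38) / 100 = -102471.25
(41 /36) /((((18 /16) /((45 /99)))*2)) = 205 /891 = 0.23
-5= -5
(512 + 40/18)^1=4628/9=514.22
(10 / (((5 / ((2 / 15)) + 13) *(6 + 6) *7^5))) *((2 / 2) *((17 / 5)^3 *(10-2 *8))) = -9826 / 42437675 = -0.00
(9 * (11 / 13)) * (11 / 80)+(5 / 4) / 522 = 284879 / 271440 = 1.05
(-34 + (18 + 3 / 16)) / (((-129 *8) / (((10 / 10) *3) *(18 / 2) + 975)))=42251 / 2752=15.35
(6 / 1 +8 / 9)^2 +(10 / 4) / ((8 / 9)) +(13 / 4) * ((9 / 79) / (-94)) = 241879283 / 4812048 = 50.27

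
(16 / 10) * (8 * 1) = 64 / 5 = 12.80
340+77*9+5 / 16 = 16533 / 16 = 1033.31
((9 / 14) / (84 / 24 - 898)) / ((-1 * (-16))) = -9 / 200368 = -0.00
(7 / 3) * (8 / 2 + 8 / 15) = 476 / 45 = 10.58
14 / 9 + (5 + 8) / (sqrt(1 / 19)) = 14 / 9 + 13 * sqrt(19) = 58.22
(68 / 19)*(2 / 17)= 8 / 19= 0.42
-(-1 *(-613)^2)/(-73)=-375769/73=-5147.52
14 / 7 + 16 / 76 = 42 / 19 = 2.21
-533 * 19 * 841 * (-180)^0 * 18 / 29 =-5286294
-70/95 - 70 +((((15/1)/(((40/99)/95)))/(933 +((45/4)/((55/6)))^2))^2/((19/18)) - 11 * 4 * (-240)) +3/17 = 154225333381923267/14684024634694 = 10502.93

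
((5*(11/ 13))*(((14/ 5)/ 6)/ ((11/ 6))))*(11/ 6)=77/ 39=1.97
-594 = -594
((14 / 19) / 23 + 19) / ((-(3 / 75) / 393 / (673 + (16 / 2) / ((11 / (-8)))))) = -599702898975 / 4807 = -124756167.87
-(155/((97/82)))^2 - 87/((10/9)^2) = -16220715223/940900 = -17239.57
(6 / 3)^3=8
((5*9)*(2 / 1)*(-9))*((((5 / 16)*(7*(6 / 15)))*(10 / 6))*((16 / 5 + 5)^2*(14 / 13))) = -2223963 / 26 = -85537.04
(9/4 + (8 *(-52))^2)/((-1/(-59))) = 40841747/4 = 10210436.75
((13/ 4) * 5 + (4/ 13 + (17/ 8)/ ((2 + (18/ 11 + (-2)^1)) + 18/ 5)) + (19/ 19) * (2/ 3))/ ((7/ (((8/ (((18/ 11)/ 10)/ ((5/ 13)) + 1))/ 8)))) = 20745175/ 11741184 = 1.77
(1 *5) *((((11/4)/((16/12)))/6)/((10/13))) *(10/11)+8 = 321/32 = 10.03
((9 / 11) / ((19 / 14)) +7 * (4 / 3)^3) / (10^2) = 48517 / 282150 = 0.17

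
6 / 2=3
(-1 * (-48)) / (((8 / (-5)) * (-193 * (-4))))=-15 / 386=-0.04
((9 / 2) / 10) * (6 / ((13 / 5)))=27 / 26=1.04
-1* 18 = -18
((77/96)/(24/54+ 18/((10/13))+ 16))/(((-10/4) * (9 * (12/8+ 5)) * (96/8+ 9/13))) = -7/645480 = -0.00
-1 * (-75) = 75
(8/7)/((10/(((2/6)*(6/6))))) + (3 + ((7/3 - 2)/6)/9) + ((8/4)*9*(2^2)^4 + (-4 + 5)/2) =13073728/2835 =4611.54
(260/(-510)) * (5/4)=-65/102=-0.64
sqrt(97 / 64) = sqrt(97) / 8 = 1.23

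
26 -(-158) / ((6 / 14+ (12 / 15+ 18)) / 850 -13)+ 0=5337502 / 386077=13.82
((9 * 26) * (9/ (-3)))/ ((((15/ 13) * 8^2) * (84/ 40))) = -507/ 112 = -4.53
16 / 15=1.07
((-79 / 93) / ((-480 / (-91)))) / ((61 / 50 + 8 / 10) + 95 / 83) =-0.05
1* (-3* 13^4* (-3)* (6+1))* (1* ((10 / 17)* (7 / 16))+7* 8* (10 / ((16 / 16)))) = 137100939885 / 136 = 1008095146.21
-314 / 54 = -157 / 27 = -5.81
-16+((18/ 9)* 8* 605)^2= 93702384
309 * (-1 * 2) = -618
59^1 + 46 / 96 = 2855 / 48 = 59.48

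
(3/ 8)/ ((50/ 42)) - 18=-17.68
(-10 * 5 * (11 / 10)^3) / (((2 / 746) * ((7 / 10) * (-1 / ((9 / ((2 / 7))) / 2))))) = 4468167 / 8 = 558520.88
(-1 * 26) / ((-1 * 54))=13 / 27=0.48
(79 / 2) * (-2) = -79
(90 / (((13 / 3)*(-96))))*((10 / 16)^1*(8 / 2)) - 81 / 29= -40221 / 12064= -3.33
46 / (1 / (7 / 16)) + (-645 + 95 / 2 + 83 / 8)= -567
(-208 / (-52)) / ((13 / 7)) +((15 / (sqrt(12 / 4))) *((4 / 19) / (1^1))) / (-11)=28 / 13 - 20 *sqrt(3) / 209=1.99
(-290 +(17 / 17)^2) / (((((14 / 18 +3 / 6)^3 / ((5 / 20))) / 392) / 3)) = -495521712 / 12167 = -40726.70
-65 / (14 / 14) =-65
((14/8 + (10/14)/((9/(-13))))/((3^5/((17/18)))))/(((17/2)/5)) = 905/551124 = 0.00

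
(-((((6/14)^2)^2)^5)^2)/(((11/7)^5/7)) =-12157665459056928801/8715589886868225536397622339392299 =-0.00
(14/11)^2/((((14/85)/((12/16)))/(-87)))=-155295/242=-641.71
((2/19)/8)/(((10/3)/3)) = 9/760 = 0.01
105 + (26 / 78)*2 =317 / 3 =105.67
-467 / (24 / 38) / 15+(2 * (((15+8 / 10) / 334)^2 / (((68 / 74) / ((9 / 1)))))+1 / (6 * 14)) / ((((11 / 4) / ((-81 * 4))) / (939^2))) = -190249664440910089 / 32856030900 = -5790403.14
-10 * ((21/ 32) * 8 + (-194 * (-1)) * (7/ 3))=-27475/ 6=-4579.17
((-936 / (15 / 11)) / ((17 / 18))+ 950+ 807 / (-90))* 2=109271 / 255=428.51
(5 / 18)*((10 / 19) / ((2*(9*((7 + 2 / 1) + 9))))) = 25 / 55404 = 0.00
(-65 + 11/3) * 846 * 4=-207552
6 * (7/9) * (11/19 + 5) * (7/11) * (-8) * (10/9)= -831040/5643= -147.27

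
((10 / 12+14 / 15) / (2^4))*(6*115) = 76.19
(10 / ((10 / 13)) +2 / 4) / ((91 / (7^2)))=189 / 26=7.27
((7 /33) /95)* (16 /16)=7 /3135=0.00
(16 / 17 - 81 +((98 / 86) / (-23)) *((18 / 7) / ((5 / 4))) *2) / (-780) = 6747281 / 65570700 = 0.10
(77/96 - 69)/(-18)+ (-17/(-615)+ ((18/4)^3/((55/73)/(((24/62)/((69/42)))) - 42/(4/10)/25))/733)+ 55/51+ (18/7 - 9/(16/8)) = 5398440378458041/1899348609453120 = 2.84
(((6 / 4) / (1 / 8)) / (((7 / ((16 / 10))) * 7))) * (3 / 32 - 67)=-6423 / 245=-26.22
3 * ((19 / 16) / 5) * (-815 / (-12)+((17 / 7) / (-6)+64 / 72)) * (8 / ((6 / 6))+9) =5567551 / 6720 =828.50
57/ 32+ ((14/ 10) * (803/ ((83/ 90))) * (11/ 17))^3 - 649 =44114943994745124643/ 89894064992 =490743677.00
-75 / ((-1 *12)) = 25 / 4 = 6.25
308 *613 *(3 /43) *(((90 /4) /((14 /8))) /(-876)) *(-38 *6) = 44079.76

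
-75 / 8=-9.38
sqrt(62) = 7.87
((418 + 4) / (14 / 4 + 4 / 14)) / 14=422 / 53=7.96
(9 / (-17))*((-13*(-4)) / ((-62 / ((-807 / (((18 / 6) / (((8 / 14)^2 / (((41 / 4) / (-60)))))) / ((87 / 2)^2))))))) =457380743040 / 1058743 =432003.56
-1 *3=-3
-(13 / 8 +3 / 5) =-89 / 40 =-2.22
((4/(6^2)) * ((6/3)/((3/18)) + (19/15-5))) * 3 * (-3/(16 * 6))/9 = -0.01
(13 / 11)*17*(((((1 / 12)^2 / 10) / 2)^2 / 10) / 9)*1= 221 / 8211456000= 0.00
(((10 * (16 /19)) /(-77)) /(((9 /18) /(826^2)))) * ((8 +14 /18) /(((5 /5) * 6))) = -1231995520 /5643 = -218322.79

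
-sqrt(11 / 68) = -sqrt(187) / 34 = -0.40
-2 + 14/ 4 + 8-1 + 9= 35/ 2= 17.50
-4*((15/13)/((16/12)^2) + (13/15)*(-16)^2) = -694249/780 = -890.06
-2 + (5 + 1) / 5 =-4 / 5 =-0.80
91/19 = 4.79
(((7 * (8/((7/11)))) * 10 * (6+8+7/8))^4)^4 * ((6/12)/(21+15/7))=1300386324212350845187339782025597652329344746143217500000000000000/81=16054152150769763520831360000000000000000000000000000000000000000.00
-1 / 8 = -0.12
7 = 7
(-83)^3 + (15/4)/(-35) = -16010039/28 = -571787.11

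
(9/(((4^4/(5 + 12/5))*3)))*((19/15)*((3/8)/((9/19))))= 13357/153600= 0.09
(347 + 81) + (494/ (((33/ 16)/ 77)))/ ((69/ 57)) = 1080764/ 69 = 15663.25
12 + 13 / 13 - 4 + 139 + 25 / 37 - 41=3984 / 37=107.68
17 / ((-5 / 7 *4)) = -119 / 20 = -5.95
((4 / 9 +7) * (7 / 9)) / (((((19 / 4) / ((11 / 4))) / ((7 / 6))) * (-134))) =-539 / 18468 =-0.03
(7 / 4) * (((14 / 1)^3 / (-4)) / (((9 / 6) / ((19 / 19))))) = -2401 / 3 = -800.33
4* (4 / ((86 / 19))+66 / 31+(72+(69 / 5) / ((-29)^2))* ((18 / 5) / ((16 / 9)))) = 33372846817 / 56052650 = 595.38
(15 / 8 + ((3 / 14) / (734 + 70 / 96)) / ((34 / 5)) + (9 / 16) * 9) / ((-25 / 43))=-20031321369 / 1678709200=-11.93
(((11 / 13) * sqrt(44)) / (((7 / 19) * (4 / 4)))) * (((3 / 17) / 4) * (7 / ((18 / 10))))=1045 * sqrt(11) / 1326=2.61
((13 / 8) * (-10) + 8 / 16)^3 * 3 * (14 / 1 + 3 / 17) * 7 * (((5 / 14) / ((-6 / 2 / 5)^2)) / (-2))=2510888625 / 4352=576950.51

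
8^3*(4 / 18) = 1024 / 9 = 113.78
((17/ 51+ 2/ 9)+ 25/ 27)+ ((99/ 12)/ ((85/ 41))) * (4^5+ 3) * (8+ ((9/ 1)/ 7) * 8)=1200578584/ 16065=74732.56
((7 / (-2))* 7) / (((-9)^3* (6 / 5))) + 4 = 35237 / 8748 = 4.03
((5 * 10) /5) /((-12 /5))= -4.17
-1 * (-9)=9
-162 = -162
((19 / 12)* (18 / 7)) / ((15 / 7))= 19 / 10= 1.90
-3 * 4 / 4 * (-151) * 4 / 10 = 906 / 5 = 181.20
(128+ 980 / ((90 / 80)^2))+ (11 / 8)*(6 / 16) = 4680305 / 5184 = 902.84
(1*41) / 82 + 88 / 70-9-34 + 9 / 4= -5459 / 140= -38.99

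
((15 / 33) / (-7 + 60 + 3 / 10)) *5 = 250 / 5863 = 0.04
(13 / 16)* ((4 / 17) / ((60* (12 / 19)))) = 247 / 48960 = 0.01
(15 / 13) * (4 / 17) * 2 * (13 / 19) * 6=720 / 323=2.23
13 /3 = 4.33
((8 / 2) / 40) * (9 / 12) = 3 / 40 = 0.08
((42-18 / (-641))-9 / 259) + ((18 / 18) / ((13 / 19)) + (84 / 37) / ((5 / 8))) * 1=508130152 / 10791235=47.09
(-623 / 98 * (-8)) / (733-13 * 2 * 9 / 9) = 356 / 4949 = 0.07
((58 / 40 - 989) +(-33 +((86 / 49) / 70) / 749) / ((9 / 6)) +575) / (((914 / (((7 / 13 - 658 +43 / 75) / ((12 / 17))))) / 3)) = 36465479224849187 / 27473120766000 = 1327.31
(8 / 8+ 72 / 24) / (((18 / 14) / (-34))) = -952 / 9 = -105.78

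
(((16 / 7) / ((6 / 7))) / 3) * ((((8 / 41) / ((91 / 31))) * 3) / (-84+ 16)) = -496 / 190281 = -0.00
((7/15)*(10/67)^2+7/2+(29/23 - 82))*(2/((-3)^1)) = 47841811/929223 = 51.49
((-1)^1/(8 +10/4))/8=-1/84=-0.01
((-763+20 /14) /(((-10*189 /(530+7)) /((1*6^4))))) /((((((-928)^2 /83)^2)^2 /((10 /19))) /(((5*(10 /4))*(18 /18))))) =10189587455084025 /64009362775673534154801152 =0.00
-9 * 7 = -63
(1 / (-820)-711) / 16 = -583021 / 13120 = -44.44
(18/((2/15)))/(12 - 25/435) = 11745/1039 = 11.30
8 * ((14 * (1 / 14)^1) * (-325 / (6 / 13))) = -16900 / 3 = -5633.33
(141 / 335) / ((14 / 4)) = 282 / 2345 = 0.12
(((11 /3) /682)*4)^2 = 4 /8649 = 0.00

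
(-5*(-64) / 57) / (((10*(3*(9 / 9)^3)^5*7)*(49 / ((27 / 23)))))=0.00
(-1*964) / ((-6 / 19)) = 9158 / 3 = 3052.67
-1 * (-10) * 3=30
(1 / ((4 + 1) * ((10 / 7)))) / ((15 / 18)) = 21 / 125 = 0.17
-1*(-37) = 37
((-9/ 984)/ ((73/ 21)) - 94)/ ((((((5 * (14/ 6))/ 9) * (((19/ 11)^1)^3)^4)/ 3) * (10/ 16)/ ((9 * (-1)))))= 5149635188431637307591/ 1159279021733878477775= 4.44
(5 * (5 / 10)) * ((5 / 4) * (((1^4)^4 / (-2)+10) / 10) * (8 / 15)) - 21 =-233 / 12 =-19.42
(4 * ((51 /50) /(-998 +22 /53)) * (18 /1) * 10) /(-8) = 8109 /88120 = 0.09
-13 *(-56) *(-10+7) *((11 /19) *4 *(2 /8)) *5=-120120 /19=-6322.11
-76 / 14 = -38 / 7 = -5.43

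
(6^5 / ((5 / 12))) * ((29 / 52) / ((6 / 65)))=112752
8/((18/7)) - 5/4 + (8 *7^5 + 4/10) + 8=24203927/180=134466.26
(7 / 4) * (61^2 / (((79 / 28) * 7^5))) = 3721 / 27097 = 0.14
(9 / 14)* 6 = 3.86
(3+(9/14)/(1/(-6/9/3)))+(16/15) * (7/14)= 3.39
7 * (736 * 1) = 5152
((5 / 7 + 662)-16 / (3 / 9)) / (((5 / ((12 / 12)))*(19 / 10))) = 8606 / 133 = 64.71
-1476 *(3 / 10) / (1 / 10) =-4428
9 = 9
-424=-424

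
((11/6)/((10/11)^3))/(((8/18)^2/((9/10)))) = 3557763/320000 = 11.12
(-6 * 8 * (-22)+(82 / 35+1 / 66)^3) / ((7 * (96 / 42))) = 13178280345623 / 197222256000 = 66.82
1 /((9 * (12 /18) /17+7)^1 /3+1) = 51 /176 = 0.29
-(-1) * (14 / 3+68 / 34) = 20 / 3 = 6.67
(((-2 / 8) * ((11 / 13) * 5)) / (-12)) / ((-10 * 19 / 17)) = -187 / 23712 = -0.01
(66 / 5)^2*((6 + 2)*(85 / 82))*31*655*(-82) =-2405801376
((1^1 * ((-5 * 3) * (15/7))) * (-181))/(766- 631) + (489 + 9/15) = 532.70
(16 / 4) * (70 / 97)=280 / 97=2.89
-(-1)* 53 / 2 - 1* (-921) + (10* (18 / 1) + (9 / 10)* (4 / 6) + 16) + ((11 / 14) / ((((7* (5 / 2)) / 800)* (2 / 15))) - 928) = 237889 / 490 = 485.49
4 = 4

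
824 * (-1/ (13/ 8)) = -6592/ 13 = -507.08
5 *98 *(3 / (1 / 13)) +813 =19923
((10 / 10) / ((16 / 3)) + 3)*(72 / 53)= 459 / 106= 4.33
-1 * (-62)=62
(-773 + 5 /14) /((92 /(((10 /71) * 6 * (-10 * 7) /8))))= 811275 /13064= 62.10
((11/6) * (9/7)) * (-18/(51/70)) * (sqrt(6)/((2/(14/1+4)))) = -8910 * sqrt(6)/17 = -1283.82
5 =5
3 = 3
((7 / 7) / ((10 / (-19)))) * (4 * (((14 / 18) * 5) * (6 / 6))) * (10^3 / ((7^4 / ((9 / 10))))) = -3800 / 343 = -11.08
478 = 478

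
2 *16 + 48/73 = 2384/73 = 32.66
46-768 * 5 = -3794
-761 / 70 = -10.87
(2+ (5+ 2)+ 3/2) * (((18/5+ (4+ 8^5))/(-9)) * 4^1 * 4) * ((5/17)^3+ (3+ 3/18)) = -143923996216/73695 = -1952968.26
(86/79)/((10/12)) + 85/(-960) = 1.22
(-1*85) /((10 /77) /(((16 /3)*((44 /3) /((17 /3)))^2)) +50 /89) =-1804367488 /12002923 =-150.33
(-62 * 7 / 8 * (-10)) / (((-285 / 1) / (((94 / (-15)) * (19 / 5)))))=10199 / 225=45.33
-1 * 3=-3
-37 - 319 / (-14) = -199 / 14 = -14.21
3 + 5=8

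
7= 7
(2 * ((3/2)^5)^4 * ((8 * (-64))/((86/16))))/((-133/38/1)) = 3486784401/19264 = 181000.02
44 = 44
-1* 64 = -64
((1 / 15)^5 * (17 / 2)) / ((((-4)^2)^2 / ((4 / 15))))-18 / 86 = -0.21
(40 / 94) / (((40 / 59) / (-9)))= -531 / 94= -5.65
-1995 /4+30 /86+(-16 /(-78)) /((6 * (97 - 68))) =-290864237 /583596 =-498.40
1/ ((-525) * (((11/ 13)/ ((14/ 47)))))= -0.00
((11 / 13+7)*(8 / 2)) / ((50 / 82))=16728 / 325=51.47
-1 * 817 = -817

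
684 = 684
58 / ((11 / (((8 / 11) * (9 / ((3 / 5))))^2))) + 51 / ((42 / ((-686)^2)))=761419178 / 1331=572065.50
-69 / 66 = -23 / 22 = -1.05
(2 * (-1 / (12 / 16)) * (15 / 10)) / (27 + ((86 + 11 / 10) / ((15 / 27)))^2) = -10000 / 61517421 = -0.00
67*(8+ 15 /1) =1541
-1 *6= -6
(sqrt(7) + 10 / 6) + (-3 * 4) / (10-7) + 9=sqrt(7) + 20 / 3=9.31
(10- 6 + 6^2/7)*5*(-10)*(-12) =5485.71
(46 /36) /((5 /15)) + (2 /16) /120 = 3.83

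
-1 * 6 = -6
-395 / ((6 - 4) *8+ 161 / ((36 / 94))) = -1422 / 1571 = -0.91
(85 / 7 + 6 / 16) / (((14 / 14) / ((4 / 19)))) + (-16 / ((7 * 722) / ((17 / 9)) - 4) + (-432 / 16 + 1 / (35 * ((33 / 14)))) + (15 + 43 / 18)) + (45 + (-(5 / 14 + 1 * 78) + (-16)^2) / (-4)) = -76311441439 / 11960376120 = -6.38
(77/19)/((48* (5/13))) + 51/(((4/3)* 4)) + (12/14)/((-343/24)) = 53221183/5474280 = 9.72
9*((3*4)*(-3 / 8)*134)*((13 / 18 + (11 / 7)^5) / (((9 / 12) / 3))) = -3759595254 / 16807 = -223692.23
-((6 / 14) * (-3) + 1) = 2 / 7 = 0.29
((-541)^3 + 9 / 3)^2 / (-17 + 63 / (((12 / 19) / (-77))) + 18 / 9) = -100286751889658896 / 30783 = -3257861543373.25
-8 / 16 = -0.50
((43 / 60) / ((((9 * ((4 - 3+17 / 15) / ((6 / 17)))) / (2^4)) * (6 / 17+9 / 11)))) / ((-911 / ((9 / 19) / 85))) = -473 / 429609380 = -0.00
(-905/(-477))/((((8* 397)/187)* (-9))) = -169235/13634568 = -0.01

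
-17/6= -2.83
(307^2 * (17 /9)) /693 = 1602233 /6237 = 256.89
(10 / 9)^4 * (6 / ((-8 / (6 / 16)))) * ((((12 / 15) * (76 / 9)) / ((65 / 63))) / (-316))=6650 / 748683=0.01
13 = 13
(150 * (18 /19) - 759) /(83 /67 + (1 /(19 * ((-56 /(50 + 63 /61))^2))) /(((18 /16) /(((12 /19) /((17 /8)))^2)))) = -14938268575272987 /30081120969001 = -496.60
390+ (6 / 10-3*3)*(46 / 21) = 1858 / 5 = 371.60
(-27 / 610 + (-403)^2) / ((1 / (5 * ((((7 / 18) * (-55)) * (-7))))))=266992202785 / 2196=121581148.81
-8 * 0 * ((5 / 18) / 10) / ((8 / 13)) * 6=0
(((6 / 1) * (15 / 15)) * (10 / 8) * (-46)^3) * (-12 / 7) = 8760240 / 7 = 1251462.86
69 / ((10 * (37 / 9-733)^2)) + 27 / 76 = 0.36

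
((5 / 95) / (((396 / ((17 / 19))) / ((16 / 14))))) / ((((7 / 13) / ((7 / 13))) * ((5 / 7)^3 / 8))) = 13328 / 4467375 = 0.00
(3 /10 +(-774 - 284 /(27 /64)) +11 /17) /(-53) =6638233 /243270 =27.29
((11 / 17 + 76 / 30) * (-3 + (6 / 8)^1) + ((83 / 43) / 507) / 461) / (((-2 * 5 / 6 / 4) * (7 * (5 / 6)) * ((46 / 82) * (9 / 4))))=8020340228104 / 3438445544625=2.33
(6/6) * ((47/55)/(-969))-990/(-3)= 17587303/53295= 330.00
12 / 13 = 0.92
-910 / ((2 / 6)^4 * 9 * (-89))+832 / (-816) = 91.00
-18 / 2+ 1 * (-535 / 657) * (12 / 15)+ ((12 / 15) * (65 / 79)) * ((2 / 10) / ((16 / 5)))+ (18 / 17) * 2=-26444623 / 3529404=-7.49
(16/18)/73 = 8/657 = 0.01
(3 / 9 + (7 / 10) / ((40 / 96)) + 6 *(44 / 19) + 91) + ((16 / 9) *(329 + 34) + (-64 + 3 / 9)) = 327073 / 475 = 688.57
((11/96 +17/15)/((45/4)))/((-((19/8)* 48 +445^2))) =-599/1069950600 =-0.00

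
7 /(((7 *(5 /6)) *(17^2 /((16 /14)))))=48 /10115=0.00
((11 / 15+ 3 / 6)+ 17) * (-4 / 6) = -547 / 45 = -12.16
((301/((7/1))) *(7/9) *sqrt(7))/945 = 43 *sqrt(7)/1215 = 0.09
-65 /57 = -1.14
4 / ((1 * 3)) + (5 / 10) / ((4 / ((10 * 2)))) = 23 / 6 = 3.83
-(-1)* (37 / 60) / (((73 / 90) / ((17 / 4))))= 1887 / 584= 3.23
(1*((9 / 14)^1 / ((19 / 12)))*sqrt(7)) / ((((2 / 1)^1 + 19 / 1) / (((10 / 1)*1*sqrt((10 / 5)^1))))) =180*sqrt(14) / 931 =0.72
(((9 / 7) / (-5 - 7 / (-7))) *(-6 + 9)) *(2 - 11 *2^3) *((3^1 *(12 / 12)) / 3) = 1161 / 14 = 82.93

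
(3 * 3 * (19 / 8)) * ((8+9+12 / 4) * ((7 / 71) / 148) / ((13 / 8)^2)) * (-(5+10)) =-1.62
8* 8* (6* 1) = 384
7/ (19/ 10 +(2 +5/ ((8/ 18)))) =140/ 303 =0.46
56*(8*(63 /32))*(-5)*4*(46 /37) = -811440 /37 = -21930.81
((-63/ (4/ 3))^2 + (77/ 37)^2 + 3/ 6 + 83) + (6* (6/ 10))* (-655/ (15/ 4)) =185263309/ 109520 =1691.59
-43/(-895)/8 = 43/7160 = 0.01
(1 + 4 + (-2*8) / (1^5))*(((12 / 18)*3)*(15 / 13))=-330 / 13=-25.38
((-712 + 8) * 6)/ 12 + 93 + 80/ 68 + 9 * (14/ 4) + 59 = -5689/ 34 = -167.32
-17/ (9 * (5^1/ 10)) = -34/ 9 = -3.78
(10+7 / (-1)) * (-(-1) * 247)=741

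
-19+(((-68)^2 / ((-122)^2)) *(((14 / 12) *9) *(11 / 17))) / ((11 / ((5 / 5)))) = -69985 / 3721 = -18.81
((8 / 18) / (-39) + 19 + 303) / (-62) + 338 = 3621269 / 10881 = 332.81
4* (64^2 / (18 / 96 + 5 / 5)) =262144 / 19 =13797.05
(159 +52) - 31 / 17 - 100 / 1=109.18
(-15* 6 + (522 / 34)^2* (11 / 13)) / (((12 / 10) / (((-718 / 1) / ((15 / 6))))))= -98414106 / 3757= -26194.86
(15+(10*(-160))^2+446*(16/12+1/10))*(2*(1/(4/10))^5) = 12003066875/24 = 500127786.46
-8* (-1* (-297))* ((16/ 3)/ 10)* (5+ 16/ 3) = -65472/ 5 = -13094.40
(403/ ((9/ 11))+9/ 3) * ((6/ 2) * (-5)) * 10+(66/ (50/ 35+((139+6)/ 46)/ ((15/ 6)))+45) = -96468667/ 1299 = -74263.79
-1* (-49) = 49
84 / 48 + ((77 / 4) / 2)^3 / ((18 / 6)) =459221 / 1536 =298.97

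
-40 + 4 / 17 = -676 / 17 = -39.76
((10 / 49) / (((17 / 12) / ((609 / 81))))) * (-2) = -2.17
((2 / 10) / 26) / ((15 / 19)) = 19 / 1950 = 0.01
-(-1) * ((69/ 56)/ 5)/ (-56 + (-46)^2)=69/ 576800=0.00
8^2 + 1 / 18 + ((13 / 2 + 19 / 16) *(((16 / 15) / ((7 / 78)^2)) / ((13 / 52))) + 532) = 20588573 / 4410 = 4668.61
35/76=0.46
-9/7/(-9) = 1/7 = 0.14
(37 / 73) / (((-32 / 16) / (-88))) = 1628 / 73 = 22.30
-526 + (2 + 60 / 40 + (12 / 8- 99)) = -620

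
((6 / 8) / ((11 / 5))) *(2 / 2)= 15 / 44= 0.34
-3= -3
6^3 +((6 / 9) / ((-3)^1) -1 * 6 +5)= 214.78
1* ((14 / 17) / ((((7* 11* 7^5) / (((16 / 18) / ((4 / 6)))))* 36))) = 2 / 84858543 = 0.00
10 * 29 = 290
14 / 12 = 7 / 6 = 1.17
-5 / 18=-0.28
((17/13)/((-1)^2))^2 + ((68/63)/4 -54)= -52.02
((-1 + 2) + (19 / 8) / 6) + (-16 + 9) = -269 / 48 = -5.60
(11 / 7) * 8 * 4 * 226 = 79552 / 7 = 11364.57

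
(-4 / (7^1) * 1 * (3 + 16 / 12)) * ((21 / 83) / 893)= -52 / 74119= -0.00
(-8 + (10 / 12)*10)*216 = 72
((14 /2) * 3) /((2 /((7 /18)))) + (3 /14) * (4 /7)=2473 /588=4.21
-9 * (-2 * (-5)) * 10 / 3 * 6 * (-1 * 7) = 12600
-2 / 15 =-0.13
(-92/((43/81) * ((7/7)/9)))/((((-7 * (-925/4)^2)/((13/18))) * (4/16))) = 3100032/257543125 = 0.01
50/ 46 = 25/ 23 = 1.09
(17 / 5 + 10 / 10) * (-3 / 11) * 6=-36 / 5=-7.20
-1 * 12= -12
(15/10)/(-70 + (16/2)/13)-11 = -19883/1804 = -11.02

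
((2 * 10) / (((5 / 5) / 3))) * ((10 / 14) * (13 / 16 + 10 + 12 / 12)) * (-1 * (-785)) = 1589625 / 4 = 397406.25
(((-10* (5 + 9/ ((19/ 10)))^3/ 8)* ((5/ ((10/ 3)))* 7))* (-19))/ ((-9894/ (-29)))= 6426599375/ 9524624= 674.74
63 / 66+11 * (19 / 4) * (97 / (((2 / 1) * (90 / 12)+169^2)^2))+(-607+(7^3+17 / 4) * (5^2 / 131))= -133717149326837 / 247726944256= -539.78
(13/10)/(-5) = -13/50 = -0.26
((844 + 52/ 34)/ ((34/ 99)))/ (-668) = -711513/ 193052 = -3.69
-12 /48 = -1 /4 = -0.25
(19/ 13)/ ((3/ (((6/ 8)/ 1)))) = 19/ 52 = 0.37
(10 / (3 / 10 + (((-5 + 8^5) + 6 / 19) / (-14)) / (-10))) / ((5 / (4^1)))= 3040 / 89043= 0.03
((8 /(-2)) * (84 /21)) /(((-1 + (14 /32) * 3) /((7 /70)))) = -128 /25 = -5.12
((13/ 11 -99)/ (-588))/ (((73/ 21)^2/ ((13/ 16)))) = 10491/ 937904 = 0.01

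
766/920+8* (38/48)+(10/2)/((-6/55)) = -17787/460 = -38.67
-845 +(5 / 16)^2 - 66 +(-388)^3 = -14953467623 / 256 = -58411982.90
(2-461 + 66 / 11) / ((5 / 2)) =-906 / 5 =-181.20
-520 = -520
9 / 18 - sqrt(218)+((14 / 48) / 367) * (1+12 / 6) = 1475 / 2936 - sqrt(218) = -14.26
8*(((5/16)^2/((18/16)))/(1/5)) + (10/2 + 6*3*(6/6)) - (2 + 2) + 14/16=1681/72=23.35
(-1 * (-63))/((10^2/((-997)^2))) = 62622567/100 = 626225.67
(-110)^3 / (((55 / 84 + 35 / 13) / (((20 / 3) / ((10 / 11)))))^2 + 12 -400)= 85354453184000 / 24868329807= 3432.26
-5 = -5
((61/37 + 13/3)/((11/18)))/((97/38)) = 151392/39479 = 3.83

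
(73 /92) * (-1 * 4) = -73 /23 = -3.17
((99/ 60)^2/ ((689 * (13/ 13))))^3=1291467969/ 20933297216000000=0.00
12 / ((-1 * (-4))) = 3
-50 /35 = -10 /7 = -1.43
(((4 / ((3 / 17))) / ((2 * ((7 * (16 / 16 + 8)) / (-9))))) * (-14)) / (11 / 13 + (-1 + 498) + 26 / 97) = 42874 / 942183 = 0.05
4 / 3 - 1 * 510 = -1526 / 3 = -508.67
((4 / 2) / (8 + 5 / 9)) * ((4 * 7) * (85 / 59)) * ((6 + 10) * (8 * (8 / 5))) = 1253376 / 649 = 1931.24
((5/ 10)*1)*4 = 2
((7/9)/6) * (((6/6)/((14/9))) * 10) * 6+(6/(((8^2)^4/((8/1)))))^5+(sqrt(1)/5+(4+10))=121694457621910022543683507717311/6338253001141147007483516026880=19.20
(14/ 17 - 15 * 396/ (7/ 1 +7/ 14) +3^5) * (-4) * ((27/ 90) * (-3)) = -167742/ 85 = -1973.44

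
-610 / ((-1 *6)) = 305 / 3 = 101.67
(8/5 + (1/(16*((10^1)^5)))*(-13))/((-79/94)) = -120319389/63200000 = -1.90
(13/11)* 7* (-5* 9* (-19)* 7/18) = 60515/22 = 2750.68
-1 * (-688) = 688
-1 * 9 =-9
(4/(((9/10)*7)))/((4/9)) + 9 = 73/7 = 10.43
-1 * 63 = -63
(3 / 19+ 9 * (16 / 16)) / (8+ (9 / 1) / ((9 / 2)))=87 / 95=0.92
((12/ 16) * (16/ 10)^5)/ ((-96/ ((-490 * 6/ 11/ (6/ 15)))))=75264/ 1375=54.74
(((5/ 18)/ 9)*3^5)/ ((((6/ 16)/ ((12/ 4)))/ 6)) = 360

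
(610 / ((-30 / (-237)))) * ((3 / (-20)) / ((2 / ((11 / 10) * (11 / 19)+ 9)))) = -26470767 / 7600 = -3483.00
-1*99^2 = -9801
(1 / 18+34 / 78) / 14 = 115 / 3276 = 0.04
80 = 80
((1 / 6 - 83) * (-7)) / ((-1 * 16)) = -3479 / 96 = -36.24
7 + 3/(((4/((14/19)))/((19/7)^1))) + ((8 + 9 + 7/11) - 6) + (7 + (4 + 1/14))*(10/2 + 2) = 1074/11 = 97.64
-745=-745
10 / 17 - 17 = -279 / 17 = -16.41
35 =35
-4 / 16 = -1 / 4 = -0.25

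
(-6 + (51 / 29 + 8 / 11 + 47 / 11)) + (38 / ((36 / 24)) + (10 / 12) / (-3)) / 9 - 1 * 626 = -2924305 / 4698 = -622.46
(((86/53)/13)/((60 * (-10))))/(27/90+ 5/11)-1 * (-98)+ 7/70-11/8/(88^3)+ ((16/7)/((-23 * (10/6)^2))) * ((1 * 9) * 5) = 6604517626923283/68447843143680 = 96.49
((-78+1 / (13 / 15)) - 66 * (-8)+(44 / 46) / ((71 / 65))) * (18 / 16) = 86365215 / 169832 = 508.53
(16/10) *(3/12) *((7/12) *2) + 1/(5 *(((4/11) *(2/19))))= 683/120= 5.69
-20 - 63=-83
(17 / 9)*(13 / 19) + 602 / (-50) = -45946 / 4275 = -10.75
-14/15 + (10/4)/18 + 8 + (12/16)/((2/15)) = 4619/360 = 12.83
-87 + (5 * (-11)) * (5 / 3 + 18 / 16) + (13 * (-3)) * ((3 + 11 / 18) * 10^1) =-13191 / 8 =-1648.88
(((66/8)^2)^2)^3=1667889514952984961/16777216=99413962063.37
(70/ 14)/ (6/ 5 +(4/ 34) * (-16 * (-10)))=425/ 1702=0.25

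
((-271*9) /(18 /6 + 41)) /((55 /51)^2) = -6343839 /133100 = -47.66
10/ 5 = 2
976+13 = 989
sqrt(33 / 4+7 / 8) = sqrt(146) / 4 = 3.02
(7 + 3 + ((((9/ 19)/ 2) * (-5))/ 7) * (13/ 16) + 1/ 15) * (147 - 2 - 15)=8240453/ 6384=1290.80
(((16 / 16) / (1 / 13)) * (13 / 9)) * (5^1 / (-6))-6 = -1169 / 54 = -21.65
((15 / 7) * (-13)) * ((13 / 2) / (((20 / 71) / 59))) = -2123823 / 56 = -37925.41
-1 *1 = -1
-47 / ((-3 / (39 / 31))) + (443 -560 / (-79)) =1150536 / 2449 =469.80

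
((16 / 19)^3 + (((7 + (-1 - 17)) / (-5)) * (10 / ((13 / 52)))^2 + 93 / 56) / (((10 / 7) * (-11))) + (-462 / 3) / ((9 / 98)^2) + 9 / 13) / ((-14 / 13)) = 17162.11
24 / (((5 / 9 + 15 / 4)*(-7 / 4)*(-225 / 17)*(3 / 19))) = 41344 / 27125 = 1.52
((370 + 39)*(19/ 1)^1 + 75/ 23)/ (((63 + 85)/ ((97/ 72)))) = 2168047/ 30636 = 70.77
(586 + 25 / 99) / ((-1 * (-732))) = 58039 / 72468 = 0.80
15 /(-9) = -5 /3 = -1.67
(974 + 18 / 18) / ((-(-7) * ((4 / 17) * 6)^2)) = 93925 / 1344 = 69.88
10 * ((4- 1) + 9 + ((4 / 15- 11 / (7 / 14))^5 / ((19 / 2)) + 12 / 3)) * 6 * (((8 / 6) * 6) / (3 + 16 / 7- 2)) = -1649500303528448 / 22123125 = -74560004.68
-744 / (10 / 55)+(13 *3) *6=-3858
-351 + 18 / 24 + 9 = -1365 / 4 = -341.25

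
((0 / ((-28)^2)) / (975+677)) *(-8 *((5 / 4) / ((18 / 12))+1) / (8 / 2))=0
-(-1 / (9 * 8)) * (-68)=-17 / 18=-0.94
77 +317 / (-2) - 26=-215 / 2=-107.50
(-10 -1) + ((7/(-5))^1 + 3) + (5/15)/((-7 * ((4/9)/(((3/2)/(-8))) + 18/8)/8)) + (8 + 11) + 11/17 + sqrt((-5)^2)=142416/7735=18.41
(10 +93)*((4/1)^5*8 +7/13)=10969809/13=843831.46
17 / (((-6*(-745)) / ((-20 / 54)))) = -17 / 12069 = -0.00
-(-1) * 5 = 5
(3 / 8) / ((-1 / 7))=-21 / 8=-2.62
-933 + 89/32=-29767/32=-930.22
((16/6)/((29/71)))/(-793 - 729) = -284/66207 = -0.00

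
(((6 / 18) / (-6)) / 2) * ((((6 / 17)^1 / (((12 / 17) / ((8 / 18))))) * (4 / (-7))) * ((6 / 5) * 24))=32 / 315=0.10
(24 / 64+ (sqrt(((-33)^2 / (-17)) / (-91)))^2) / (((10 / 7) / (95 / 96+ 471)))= 201679261 / 565760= 356.47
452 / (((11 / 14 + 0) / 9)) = 56952 / 11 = 5177.45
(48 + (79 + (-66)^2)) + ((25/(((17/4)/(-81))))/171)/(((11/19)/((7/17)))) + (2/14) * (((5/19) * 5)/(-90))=34102889963/7610526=4481.02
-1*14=-14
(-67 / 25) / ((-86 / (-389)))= -26063 / 2150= -12.12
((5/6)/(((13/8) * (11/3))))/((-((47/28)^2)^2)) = -12293120/697794383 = -0.02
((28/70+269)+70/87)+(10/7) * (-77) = 69689/435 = 160.20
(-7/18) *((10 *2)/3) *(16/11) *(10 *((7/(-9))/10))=7840/2673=2.93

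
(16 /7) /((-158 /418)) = -3344 /553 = -6.05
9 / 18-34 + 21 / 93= -2063 / 62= -33.27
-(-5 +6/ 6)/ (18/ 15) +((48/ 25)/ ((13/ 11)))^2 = 1892602/ 316875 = 5.97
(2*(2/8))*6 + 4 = 7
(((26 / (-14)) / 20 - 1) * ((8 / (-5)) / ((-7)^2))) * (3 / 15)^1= 306 / 42875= 0.01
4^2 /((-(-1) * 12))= 4 /3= 1.33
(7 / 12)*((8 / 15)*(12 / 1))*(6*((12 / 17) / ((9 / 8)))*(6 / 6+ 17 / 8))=2240 / 51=43.92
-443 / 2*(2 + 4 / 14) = -3544 / 7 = -506.29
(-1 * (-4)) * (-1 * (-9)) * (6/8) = 27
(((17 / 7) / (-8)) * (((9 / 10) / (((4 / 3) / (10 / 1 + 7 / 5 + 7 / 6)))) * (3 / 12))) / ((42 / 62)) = -0.95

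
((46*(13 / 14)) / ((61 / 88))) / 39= 2024 / 1281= 1.58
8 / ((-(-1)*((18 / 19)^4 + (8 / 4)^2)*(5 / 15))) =781926 / 156565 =4.99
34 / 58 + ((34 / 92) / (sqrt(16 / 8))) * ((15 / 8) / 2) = 255 * sqrt(2) / 1472 + 17 / 29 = 0.83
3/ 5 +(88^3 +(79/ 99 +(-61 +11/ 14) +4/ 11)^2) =6579025350593/ 9604980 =684959.82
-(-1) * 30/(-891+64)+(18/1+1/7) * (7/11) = 104699/9097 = 11.51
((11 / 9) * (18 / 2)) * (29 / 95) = 319 / 95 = 3.36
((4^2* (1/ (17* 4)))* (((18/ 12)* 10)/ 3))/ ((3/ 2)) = 40/ 51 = 0.78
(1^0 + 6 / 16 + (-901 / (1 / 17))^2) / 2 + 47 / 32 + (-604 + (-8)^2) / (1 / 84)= 3752316373 / 32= 117259886.66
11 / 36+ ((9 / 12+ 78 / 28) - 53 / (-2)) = 3823 / 126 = 30.34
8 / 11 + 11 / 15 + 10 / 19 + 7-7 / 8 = 203447 / 25080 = 8.11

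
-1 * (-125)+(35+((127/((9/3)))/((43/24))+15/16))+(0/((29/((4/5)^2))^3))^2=126981/688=184.57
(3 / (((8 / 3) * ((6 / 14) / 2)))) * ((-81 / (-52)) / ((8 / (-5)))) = -8505 / 1664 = -5.11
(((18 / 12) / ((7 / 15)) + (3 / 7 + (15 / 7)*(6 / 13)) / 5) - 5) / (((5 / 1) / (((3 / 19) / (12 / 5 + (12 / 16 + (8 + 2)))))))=-8202 / 2273635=-0.00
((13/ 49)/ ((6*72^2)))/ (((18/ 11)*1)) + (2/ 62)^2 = 27571151/ 26363812608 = 0.00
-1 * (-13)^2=-169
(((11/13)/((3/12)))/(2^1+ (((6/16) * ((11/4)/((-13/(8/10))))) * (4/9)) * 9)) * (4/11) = 160/227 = 0.70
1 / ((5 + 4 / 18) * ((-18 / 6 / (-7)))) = 21 / 47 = 0.45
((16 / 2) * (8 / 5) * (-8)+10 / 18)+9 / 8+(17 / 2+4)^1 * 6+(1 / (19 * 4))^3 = -508059803 / 19753920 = -25.72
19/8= 2.38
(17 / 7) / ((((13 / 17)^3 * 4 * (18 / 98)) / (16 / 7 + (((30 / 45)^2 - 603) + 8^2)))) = -2821756985 / 711828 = -3964.10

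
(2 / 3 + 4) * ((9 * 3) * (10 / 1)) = 1260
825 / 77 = 75 / 7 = 10.71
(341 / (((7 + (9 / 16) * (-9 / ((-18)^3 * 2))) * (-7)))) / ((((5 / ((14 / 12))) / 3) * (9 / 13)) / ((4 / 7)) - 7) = 20427264 / 15467711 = 1.32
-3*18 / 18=-3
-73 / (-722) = 73 / 722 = 0.10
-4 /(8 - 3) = -4 /5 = -0.80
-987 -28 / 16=-3955 / 4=-988.75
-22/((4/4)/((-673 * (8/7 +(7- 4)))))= 61339.14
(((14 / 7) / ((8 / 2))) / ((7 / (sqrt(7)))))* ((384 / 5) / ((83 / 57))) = 9.97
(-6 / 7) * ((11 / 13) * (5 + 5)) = -660 / 91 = -7.25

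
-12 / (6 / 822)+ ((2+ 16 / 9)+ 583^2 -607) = 337641.78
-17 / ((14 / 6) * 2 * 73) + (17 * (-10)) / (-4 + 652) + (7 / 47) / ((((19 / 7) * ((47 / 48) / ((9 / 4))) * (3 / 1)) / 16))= 2503103549 / 6948886644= 0.36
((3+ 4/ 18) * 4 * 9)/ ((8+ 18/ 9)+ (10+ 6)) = 58/ 13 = 4.46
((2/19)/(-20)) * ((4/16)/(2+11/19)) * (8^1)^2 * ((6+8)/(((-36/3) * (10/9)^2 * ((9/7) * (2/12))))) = 18/125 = 0.14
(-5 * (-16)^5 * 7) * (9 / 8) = 41287680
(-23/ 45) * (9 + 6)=-23/ 3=-7.67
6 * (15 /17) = 90 /17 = 5.29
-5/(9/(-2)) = 10/9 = 1.11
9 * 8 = 72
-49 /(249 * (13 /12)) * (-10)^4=-1960000 /1079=-1816.50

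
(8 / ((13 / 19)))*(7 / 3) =1064 / 39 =27.28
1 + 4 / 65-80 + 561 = 31334 / 65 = 482.06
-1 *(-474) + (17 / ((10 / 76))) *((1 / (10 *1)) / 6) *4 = 36196 / 75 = 482.61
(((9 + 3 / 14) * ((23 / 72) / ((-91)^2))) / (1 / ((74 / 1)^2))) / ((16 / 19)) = 25724879 / 11129664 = 2.31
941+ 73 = 1014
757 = 757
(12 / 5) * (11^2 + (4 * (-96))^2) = 1770924 / 5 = 354184.80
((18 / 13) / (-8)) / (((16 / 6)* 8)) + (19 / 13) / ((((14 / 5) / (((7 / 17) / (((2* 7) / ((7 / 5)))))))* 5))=-83 / 21760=-0.00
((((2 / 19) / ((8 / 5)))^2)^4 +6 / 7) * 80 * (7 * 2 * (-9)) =-8640.00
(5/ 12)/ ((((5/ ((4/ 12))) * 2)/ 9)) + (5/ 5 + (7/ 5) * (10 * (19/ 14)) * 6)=921/ 8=115.12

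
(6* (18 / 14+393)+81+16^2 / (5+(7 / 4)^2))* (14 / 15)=895222 / 387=2313.24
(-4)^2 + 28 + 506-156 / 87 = 15898 / 29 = 548.21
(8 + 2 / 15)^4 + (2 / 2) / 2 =443117537 / 101250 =4376.47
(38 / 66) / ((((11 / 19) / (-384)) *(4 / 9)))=-103968 / 121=-859.24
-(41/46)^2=-1681/2116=-0.79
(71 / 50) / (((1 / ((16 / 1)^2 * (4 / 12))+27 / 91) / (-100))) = -3308032 / 7185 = -460.41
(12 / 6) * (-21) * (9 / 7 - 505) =21156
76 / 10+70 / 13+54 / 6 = 1429 / 65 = 21.98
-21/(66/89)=-623/22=-28.32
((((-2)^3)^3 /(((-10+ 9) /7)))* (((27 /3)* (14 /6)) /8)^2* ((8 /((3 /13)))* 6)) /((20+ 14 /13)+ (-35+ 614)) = 66777984 /7801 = 8560.18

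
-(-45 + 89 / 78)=3421 / 78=43.86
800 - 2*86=628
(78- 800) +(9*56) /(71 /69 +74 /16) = -1975154 /3121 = -632.86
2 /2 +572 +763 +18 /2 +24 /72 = 4036 /3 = 1345.33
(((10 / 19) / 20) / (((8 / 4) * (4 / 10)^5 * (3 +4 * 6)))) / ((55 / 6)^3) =25 / 404624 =0.00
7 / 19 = 0.37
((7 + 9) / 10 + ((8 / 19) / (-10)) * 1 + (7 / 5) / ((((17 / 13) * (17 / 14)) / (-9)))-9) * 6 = -2533062 / 27455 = -92.26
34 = 34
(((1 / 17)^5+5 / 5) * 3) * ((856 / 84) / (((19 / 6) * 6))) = 303849612 / 188840981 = 1.61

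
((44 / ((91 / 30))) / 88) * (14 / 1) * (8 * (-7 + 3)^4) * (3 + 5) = 37809.23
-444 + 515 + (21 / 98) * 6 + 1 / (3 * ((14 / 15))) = 1017 / 14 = 72.64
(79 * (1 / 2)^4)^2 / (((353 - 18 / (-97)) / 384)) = 1816131 / 68518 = 26.51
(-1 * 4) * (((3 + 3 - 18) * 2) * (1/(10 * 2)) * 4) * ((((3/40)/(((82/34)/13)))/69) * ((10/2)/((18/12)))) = 1768/4715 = 0.37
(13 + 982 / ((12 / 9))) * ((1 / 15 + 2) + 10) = 271319 / 30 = 9043.97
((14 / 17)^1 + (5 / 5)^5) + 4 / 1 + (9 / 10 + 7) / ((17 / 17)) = 2333 / 170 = 13.72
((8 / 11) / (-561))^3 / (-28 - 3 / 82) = 41984 / 540263478547089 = 0.00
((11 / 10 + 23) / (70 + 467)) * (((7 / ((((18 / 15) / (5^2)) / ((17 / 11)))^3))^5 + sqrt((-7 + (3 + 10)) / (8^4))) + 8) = 241 * sqrt(6) / 343680 + 329527192623141878639819172270627112587370043658671947603 / 10547106195993634678976154501120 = 31243374865070975791538690.00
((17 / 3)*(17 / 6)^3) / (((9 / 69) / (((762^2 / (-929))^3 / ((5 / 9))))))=-1741003316484052165992 / 4008825445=-434292622707.11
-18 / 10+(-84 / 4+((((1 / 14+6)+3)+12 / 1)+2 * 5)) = 579 / 70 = 8.27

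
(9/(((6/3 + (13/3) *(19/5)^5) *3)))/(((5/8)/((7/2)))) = 157500/32208037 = 0.00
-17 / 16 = -1.06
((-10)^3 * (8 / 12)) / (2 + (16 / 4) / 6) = -250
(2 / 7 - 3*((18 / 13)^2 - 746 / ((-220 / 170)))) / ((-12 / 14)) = 22575335 / 11154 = 2023.97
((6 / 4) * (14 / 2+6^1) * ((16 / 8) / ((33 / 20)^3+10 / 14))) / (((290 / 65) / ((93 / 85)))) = 264045600 / 143738587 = 1.84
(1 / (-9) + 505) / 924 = 1136 / 2079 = 0.55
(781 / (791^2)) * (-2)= -1562 / 625681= -0.00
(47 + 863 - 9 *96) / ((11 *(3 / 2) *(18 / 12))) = 1.86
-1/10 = -0.10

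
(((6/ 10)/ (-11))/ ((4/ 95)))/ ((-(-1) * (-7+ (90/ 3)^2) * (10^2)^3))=-3/ 2068000000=-0.00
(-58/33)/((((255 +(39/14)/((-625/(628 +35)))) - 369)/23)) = 11672500/33770781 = 0.35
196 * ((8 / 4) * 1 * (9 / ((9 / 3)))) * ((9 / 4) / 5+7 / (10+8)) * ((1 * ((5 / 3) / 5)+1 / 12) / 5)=7399 / 90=82.21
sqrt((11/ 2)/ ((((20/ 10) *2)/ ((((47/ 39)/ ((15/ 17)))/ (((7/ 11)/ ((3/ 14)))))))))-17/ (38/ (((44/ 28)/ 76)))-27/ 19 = -28915/ 20216 + 11 *sqrt(155805)/ 5460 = -0.64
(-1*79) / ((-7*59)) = 79 / 413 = 0.19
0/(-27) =0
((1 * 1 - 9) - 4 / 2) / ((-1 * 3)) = 10 / 3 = 3.33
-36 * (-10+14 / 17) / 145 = 5616 / 2465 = 2.28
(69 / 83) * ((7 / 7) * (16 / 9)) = 368 / 249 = 1.48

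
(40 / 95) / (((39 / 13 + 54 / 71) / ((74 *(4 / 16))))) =10508 / 5073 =2.07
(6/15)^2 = 4/25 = 0.16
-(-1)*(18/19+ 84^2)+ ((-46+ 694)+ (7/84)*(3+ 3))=292807/38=7705.45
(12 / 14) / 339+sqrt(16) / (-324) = -629 / 64071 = -0.01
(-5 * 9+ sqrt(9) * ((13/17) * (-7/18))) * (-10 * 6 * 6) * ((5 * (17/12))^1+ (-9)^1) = -538315/17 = -31665.59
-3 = -3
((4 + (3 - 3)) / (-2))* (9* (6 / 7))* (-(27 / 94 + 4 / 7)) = 30510 / 2303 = 13.25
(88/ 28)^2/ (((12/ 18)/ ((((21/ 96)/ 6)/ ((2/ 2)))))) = 121/ 224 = 0.54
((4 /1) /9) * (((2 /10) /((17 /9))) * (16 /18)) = 0.04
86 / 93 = 0.92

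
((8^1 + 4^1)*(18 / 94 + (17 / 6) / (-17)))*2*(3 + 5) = 224 / 47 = 4.77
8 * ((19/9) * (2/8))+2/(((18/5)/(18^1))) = 128/9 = 14.22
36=36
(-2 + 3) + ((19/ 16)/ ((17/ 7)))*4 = 2.96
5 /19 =0.26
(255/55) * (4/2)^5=1632/11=148.36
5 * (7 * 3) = 105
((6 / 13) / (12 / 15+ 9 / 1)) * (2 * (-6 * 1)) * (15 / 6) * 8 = -7200 / 637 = -11.30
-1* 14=-14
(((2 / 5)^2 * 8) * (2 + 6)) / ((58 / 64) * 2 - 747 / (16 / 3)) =-1024 / 13825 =-0.07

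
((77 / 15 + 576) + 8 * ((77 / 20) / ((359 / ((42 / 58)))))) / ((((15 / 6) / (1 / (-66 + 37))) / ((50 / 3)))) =-133.61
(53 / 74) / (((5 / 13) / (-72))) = -24804 / 185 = -134.08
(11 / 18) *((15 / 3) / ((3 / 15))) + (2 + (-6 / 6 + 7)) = 419 / 18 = 23.28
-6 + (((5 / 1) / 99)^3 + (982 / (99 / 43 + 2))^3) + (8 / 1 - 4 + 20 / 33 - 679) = 73050057740298803374 / 6143569405875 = 11890491.16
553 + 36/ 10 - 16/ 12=8329/ 15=555.27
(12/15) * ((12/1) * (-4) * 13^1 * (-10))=4992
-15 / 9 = -5 / 3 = -1.67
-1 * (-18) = 18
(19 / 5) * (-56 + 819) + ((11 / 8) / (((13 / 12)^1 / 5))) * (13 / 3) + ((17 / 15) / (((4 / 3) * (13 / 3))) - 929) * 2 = 69504 / 65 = 1069.29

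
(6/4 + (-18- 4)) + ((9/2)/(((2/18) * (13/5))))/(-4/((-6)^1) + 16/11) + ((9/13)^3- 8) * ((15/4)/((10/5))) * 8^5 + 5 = -28982732801/61516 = -471141.37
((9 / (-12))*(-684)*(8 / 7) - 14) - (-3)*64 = 5350 / 7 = 764.29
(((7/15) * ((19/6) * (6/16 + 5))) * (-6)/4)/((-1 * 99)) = 5719/47520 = 0.12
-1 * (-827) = 827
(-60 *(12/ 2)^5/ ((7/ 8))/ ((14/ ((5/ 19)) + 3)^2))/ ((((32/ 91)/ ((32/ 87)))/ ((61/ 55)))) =-4933094400/ 25188559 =-195.85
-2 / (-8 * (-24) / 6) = -0.06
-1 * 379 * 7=-2653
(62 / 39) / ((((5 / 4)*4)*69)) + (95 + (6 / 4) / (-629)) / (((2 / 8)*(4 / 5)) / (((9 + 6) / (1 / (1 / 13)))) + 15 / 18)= 120603390073 / 1277942445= 94.37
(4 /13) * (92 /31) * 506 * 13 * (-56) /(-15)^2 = -10427648 /6975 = -1495.00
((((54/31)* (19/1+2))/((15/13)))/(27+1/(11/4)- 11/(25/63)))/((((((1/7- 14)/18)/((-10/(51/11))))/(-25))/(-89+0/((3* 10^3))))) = -28349392500/51119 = -554576.43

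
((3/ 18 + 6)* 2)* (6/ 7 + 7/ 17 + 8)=40811/ 357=114.32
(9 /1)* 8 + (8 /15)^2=72.28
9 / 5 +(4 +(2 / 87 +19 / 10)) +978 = 857579 / 870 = 985.72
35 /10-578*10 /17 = -673 /2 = -336.50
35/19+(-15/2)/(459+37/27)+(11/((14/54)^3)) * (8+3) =225048211907/32402524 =6945.39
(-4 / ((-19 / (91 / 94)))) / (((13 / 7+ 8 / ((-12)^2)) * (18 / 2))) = 2548 / 215213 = 0.01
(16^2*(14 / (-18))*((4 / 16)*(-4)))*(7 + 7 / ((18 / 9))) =6272 / 3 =2090.67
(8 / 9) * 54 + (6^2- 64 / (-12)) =268 / 3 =89.33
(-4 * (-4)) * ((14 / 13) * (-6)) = -1344 / 13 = -103.38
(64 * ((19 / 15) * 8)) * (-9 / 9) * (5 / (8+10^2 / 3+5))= -9728 / 139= -69.99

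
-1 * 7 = -7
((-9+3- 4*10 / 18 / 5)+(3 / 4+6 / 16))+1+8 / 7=-1601 / 504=-3.18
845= 845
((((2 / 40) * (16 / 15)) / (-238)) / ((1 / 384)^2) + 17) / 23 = -47729 / 68425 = -0.70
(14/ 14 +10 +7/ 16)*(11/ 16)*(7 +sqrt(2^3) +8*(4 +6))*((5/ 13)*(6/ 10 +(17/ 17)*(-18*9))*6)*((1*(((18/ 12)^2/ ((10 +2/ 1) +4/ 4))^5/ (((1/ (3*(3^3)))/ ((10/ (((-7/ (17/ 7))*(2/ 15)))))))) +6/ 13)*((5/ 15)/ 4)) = -353351517036962697/ 124001263812608 - 4061511690080031*sqrt(2)/ 62000631906304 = -2942.22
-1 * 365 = -365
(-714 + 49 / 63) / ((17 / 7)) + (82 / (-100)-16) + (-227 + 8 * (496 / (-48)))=-4744273 / 7650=-620.17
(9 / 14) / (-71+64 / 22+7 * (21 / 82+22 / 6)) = -12177 / 769643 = -0.02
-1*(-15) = 15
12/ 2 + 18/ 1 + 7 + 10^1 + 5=46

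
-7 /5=-1.40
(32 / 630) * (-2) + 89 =28003 / 315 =88.90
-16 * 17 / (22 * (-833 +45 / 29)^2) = -14297 / 799409248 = -0.00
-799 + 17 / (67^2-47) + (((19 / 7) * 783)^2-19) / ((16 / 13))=3194451152791 / 870632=3669117.55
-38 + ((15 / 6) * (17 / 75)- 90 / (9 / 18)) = -6523 / 30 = -217.43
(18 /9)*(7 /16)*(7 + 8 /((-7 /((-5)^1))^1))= 89 /8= 11.12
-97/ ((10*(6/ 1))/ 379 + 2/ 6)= -110289/ 559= -197.30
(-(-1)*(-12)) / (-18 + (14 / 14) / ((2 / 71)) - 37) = 8 / 13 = 0.62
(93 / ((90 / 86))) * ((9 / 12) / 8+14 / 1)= 601183 / 480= 1252.46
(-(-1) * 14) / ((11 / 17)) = 238 / 11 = 21.64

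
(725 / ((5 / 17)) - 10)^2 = 6027025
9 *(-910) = -8190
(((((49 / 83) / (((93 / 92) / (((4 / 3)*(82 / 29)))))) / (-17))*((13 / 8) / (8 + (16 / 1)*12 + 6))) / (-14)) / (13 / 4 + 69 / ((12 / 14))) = 343252 / 393922916505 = 0.00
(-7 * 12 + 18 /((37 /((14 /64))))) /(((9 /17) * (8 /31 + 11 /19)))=-9750895 /51504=-189.32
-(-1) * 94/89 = 94/89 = 1.06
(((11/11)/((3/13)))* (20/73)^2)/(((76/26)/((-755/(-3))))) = 25519000/911259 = 28.00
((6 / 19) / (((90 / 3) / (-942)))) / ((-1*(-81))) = -314 / 2565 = -0.12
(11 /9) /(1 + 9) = 11 /90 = 0.12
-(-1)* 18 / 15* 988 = 5928 / 5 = 1185.60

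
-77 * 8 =-616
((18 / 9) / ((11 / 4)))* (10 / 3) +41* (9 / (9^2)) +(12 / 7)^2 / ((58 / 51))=1345439 / 140679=9.56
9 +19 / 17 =10.12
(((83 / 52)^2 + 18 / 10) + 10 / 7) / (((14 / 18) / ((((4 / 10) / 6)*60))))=4920003 / 165620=29.71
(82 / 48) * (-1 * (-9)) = 123 / 8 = 15.38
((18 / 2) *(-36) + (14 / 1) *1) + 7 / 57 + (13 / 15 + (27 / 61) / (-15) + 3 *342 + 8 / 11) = 45748973 / 63745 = 717.69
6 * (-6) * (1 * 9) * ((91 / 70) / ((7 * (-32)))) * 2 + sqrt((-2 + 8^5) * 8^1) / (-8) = 1053 / 280-sqrt(16383) / 2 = -60.24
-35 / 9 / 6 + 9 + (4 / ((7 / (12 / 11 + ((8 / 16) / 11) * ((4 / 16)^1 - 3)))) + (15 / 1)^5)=1578759136 / 2079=759383.90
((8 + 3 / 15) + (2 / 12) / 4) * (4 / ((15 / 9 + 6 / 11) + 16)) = 10879 / 6010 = 1.81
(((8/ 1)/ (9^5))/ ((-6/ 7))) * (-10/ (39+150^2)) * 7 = 1960/ 3992716233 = 0.00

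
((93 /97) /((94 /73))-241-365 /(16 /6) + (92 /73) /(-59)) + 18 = -56417324359 /157084904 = -359.15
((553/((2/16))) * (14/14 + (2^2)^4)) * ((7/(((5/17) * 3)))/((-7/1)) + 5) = 65944144/15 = 4396276.27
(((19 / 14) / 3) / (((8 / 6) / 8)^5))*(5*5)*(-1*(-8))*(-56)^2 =2206310400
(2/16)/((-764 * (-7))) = 1/42784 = 0.00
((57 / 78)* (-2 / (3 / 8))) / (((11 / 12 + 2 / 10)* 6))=-1520 / 2613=-0.58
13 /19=0.68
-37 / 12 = -3.08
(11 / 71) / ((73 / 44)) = 484 / 5183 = 0.09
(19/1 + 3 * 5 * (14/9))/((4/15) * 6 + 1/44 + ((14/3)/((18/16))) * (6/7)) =8.18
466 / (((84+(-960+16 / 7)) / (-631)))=1029161 / 3058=336.55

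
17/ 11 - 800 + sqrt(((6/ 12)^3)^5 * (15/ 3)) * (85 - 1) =-8783/ 11 + 21 * sqrt(10)/ 64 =-797.42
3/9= 1/3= 0.33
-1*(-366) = 366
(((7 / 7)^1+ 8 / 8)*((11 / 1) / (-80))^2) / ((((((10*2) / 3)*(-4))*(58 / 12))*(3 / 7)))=-2541 / 3712000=-0.00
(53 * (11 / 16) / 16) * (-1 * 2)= -583 / 128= -4.55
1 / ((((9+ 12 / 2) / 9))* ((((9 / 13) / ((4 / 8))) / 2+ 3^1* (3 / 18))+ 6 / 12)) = 0.35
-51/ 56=-0.91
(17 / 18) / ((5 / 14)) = 119 / 45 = 2.64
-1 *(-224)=224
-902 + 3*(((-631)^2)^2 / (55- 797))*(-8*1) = 1902385848410 / 371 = 5127724658.79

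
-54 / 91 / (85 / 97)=-5238 / 7735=-0.68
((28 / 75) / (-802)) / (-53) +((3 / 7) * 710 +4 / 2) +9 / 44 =150469650337 / 490944300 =306.49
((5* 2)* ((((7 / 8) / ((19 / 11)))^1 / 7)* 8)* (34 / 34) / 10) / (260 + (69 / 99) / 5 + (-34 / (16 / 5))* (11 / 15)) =4840 / 2109627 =0.00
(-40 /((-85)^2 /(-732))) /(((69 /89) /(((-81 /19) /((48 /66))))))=-19348956 /631465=-30.64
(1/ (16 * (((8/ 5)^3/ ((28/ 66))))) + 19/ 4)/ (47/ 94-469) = -642923/ 63326208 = -0.01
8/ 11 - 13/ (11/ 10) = -122/ 11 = -11.09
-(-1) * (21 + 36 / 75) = 537 / 25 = 21.48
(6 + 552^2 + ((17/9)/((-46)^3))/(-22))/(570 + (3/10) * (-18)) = 29362660034485/54406346544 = 539.69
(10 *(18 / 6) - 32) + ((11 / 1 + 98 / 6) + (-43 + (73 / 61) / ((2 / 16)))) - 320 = -60041 / 183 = -328.09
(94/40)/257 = 47/5140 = 0.01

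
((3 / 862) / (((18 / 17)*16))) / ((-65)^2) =0.00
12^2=144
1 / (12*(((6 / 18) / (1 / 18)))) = 1 / 72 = 0.01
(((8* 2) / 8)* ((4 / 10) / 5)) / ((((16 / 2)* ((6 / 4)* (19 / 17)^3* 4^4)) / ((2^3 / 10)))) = 4913 / 164616000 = 0.00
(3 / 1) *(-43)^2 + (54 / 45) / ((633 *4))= 11704171 / 2110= 5547.00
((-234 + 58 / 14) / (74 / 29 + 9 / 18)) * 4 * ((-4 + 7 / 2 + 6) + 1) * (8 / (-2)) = 9705488 / 1239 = 7833.32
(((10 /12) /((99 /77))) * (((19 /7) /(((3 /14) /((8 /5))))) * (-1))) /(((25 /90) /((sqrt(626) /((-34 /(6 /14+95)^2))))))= 67826048 * sqrt(626) /5355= 316901.43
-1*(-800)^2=-640000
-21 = -21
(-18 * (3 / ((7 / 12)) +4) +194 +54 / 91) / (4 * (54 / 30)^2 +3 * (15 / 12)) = 273200 / 152061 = 1.80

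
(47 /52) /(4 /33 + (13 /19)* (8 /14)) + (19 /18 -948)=-994389613 /1052064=-945.18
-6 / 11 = -0.55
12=12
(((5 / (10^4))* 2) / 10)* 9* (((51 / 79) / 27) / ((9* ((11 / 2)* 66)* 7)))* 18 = 17 / 1003695000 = 0.00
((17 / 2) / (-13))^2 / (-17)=-17 / 676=-0.03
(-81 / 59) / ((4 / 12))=-243 / 59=-4.12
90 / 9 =10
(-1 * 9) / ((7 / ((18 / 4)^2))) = -729 / 28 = -26.04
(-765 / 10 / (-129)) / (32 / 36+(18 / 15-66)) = -2295 / 247336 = -0.01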